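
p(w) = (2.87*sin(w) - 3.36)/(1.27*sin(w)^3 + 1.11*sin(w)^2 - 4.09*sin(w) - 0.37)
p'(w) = (2.87*sin(w) - 3.36)*(-3.81*sin(w)^2*cos(w) - 2.22*sin(w)*cos(w) + 4.09*cos(w))/(1.27*sin(w)^3 + 1.11*sin(w)^2 - 4.09*sin(w) - 0.37)^2 + 2.87*cos(w)/(1.27*sin(w)^3 + 1.11*sin(w)^2 - 4.09*sin(w) - 0.37) = (-7.2898*sin(w)^3 + 9.6159*sin(w)^2 + 7.4592*sin(w) - 14.8043)*cos(w)/(1.6129*sin(w)^6 + 2.8194*sin(w)^5 - 9.1565*sin(w)^4 - 10.0196*sin(w)^3 + 15.9067*sin(w)^2 + 3.0266*sin(w) + 0.1369)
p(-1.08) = -1.82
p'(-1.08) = -0.40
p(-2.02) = -1.81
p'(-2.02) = 0.34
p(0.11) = 3.79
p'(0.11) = -21.34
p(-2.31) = -2.00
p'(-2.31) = 1.08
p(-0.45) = -3.04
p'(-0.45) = -6.14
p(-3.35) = 2.39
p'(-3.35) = 9.43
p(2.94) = 2.46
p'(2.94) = 9.89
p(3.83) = -2.20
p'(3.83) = 1.93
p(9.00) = 1.22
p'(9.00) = 3.06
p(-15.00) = -2.17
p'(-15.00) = 1.78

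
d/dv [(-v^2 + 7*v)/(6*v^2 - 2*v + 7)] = (-40*v^2 - 14*v + 49)/(36*v^4 - 24*v^3 + 88*v^2 - 28*v + 49)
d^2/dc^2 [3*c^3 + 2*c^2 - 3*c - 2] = 18*c + 4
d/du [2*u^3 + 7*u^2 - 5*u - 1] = 6*u^2 + 14*u - 5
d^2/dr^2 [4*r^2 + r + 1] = 8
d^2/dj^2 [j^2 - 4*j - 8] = 2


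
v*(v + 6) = v^2 + 6*v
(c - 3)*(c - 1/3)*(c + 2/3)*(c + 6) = c^4 + 10*c^3/3 - 155*c^2/9 - 20*c/3 + 4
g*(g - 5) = g^2 - 5*g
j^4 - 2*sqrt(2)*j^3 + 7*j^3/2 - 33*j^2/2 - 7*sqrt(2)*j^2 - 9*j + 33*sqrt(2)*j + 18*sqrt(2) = (j - 3)*(j + 1/2)*(j + 6)*(j - 2*sqrt(2))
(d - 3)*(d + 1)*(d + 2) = d^3 - 7*d - 6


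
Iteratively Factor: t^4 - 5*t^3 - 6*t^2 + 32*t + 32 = (t - 4)*(t^3 - t^2 - 10*t - 8) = (t - 4)*(t + 2)*(t^2 - 3*t - 4) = (t - 4)*(t + 1)*(t + 2)*(t - 4)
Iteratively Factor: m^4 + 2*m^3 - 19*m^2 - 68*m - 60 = (m + 2)*(m^3 - 19*m - 30) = (m - 5)*(m + 2)*(m^2 + 5*m + 6) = (m - 5)*(m + 2)*(m + 3)*(m + 2)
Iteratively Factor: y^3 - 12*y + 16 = (y - 2)*(y^2 + 2*y - 8) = (y - 2)^2*(y + 4)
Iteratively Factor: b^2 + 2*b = (b + 2)*(b)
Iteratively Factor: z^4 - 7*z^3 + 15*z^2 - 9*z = (z - 1)*(z^3 - 6*z^2 + 9*z) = z*(z - 1)*(z^2 - 6*z + 9) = z*(z - 3)*(z - 1)*(z - 3)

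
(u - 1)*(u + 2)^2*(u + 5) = u^4 + 8*u^3 + 15*u^2 - 4*u - 20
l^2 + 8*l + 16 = (l + 4)^2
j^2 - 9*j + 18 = (j - 6)*(j - 3)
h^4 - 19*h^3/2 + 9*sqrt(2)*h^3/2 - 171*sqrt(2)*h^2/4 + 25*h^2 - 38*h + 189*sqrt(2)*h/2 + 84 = (h - 6)*(h - 7/2)*(h + sqrt(2)/2)*(h + 4*sqrt(2))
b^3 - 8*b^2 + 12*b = b*(b - 6)*(b - 2)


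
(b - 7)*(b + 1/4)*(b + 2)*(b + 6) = b^4 + 5*b^3/4 - 175*b^2/4 - 95*b - 21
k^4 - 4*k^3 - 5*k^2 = k^2*(k - 5)*(k + 1)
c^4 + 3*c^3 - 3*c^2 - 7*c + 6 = (c - 1)^2*(c + 2)*(c + 3)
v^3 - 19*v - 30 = (v - 5)*(v + 2)*(v + 3)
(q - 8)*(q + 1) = q^2 - 7*q - 8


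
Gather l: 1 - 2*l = 1 - 2*l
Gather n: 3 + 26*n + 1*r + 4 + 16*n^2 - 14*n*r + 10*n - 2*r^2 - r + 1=16*n^2 + n*(36 - 14*r) - 2*r^2 + 8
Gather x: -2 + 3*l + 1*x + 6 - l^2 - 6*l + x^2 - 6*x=-l^2 - 3*l + x^2 - 5*x + 4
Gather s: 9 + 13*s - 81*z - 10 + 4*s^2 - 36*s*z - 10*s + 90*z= 4*s^2 + s*(3 - 36*z) + 9*z - 1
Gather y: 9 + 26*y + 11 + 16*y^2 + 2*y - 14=16*y^2 + 28*y + 6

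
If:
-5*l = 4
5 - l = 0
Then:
No Solution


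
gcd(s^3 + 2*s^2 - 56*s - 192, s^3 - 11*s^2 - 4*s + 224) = s^2 - 4*s - 32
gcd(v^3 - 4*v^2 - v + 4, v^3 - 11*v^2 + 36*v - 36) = 1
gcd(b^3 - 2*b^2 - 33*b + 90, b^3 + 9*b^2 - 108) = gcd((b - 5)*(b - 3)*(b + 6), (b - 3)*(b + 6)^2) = b^2 + 3*b - 18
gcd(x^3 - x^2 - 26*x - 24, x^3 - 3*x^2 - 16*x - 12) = x^2 - 5*x - 6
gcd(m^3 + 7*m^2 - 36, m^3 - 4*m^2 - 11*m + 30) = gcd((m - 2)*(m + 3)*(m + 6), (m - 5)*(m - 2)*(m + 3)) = m^2 + m - 6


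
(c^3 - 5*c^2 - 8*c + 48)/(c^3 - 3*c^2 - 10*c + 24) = (c - 4)/(c - 2)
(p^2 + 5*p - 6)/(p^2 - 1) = (p + 6)/(p + 1)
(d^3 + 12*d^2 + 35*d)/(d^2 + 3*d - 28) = d*(d + 5)/(d - 4)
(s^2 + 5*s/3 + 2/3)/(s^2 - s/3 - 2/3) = (s + 1)/(s - 1)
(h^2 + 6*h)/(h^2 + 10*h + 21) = h*(h + 6)/(h^2 + 10*h + 21)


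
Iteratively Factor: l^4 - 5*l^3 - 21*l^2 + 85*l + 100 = (l + 1)*(l^3 - 6*l^2 - 15*l + 100) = (l + 1)*(l + 4)*(l^2 - 10*l + 25) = (l - 5)*(l + 1)*(l + 4)*(l - 5)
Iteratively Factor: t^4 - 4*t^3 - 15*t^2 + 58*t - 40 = (t + 4)*(t^3 - 8*t^2 + 17*t - 10) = (t - 1)*(t + 4)*(t^2 - 7*t + 10) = (t - 2)*(t - 1)*(t + 4)*(t - 5)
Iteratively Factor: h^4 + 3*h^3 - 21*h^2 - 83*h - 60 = (h + 3)*(h^3 - 21*h - 20) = (h - 5)*(h + 3)*(h^2 + 5*h + 4) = (h - 5)*(h + 3)*(h + 4)*(h + 1)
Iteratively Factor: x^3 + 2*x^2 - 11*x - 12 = (x + 1)*(x^2 + x - 12) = (x - 3)*(x + 1)*(x + 4)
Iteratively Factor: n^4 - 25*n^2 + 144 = (n + 4)*(n^3 - 4*n^2 - 9*n + 36) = (n - 4)*(n + 4)*(n^2 - 9) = (n - 4)*(n - 3)*(n + 4)*(n + 3)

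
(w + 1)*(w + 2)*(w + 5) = w^3 + 8*w^2 + 17*w + 10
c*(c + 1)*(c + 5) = c^3 + 6*c^2 + 5*c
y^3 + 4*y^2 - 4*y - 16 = (y - 2)*(y + 2)*(y + 4)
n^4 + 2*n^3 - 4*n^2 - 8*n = n*(n - 2)*(n + 2)^2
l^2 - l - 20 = (l - 5)*(l + 4)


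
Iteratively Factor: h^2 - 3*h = (h)*(h - 3)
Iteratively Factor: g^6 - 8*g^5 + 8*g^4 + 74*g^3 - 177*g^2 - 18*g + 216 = (g + 3)*(g^5 - 11*g^4 + 41*g^3 - 49*g^2 - 30*g + 72) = (g - 2)*(g + 3)*(g^4 - 9*g^3 + 23*g^2 - 3*g - 36) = (g - 2)*(g + 1)*(g + 3)*(g^3 - 10*g^2 + 33*g - 36) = (g - 3)*(g - 2)*(g + 1)*(g + 3)*(g^2 - 7*g + 12) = (g - 4)*(g - 3)*(g - 2)*(g + 1)*(g + 3)*(g - 3)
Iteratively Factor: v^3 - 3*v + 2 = (v - 1)*(v^2 + v - 2) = (v - 1)*(v + 2)*(v - 1)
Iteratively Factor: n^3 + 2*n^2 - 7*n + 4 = (n - 1)*(n^2 + 3*n - 4) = (n - 1)^2*(n + 4)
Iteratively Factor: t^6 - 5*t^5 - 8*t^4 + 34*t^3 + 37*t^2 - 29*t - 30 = (t - 1)*(t^5 - 4*t^4 - 12*t^3 + 22*t^2 + 59*t + 30) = (t - 5)*(t - 1)*(t^4 + t^3 - 7*t^2 - 13*t - 6) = (t - 5)*(t - 3)*(t - 1)*(t^3 + 4*t^2 + 5*t + 2) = (t - 5)*(t - 3)*(t - 1)*(t + 2)*(t^2 + 2*t + 1) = (t - 5)*(t - 3)*(t - 1)*(t + 1)*(t + 2)*(t + 1)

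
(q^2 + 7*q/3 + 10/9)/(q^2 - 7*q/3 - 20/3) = (q + 2/3)/(q - 4)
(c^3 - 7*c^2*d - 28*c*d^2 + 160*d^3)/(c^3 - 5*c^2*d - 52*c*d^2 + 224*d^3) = (c + 5*d)/(c + 7*d)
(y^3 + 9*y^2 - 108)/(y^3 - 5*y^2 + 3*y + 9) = (y^2 + 12*y + 36)/(y^2 - 2*y - 3)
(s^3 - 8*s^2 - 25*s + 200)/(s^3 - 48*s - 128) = (s^2 - 25)/(s^2 + 8*s + 16)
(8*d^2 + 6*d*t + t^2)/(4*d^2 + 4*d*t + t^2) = (4*d + t)/(2*d + t)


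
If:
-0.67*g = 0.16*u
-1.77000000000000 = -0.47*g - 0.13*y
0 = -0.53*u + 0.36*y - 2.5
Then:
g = -2.62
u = 10.96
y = 23.08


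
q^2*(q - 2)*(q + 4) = q^4 + 2*q^3 - 8*q^2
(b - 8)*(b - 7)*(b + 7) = b^3 - 8*b^2 - 49*b + 392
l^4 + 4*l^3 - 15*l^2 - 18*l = l*(l - 3)*(l + 1)*(l + 6)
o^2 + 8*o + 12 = (o + 2)*(o + 6)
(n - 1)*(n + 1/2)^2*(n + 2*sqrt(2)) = n^4 + 2*sqrt(2)*n^3 - 3*n^2/4 - 3*sqrt(2)*n/2 - n/4 - sqrt(2)/2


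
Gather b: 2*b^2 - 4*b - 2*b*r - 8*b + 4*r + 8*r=2*b^2 + b*(-2*r - 12) + 12*r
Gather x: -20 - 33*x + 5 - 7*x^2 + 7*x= -7*x^2 - 26*x - 15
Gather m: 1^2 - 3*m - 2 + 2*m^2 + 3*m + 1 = 2*m^2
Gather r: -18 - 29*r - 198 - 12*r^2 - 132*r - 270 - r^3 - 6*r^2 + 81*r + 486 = -r^3 - 18*r^2 - 80*r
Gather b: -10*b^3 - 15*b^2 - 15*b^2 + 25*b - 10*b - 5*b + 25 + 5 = -10*b^3 - 30*b^2 + 10*b + 30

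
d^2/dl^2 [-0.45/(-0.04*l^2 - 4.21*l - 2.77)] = (-0.00144*l^2 - 0.15156*l + 0.45*(0.08*l + 4.21)*(0.16*l + 8.42) - 0.09972)/(0.04*l^2 + 4.21*l + 2.77)^3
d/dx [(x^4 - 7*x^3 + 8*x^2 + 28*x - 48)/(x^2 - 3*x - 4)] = 2*(x^3 - 3*x - 8)/(x^2 + 2*x + 1)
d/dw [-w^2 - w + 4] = -2*w - 1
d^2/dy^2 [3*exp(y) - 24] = 3*exp(y)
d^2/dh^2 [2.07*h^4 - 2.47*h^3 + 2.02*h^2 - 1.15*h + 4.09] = 24.84*h^2 - 14.82*h + 4.04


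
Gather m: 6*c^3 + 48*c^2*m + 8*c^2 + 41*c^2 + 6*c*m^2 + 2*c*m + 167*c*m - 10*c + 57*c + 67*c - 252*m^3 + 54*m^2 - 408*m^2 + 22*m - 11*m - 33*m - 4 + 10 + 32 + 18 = 6*c^3 + 49*c^2 + 114*c - 252*m^3 + m^2*(6*c - 354) + m*(48*c^2 + 169*c - 22) + 56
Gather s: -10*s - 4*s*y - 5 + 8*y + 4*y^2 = s*(-4*y - 10) + 4*y^2 + 8*y - 5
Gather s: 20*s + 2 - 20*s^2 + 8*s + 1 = -20*s^2 + 28*s + 3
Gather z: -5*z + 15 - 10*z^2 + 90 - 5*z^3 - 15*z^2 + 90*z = -5*z^3 - 25*z^2 + 85*z + 105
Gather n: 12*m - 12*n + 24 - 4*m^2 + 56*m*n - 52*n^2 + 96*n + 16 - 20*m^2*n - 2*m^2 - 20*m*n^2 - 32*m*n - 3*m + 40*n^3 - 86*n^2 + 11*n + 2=-6*m^2 + 9*m + 40*n^3 + n^2*(-20*m - 138) + n*(-20*m^2 + 24*m + 95) + 42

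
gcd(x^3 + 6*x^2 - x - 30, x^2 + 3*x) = x + 3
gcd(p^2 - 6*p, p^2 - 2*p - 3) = 1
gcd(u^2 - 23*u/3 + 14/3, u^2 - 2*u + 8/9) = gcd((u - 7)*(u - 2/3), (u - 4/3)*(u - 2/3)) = u - 2/3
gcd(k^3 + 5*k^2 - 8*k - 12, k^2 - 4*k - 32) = 1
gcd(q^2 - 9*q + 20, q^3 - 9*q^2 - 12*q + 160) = q - 5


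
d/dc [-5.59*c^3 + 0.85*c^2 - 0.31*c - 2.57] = -16.77*c^2 + 1.7*c - 0.31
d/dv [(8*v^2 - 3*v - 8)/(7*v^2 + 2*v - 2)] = (37*v^2 + 80*v + 22)/(49*v^4 + 28*v^3 - 24*v^2 - 8*v + 4)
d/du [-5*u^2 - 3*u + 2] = -10*u - 3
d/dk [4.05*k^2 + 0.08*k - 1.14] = 8.1*k + 0.08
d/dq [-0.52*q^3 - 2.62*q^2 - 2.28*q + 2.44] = -1.56*q^2 - 5.24*q - 2.28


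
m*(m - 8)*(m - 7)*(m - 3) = m^4 - 18*m^3 + 101*m^2 - 168*m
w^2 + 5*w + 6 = (w + 2)*(w + 3)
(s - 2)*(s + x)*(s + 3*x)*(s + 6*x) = s^4 + 10*s^3*x - 2*s^3 + 27*s^2*x^2 - 20*s^2*x + 18*s*x^3 - 54*s*x^2 - 36*x^3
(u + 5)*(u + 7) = u^2 + 12*u + 35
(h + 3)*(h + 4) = h^2 + 7*h + 12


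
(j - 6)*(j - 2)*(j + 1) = j^3 - 7*j^2 + 4*j + 12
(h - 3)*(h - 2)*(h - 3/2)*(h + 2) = h^4 - 9*h^3/2 + h^2/2 + 18*h - 18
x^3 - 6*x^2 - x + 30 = (x - 5)*(x - 3)*(x + 2)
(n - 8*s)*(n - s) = n^2 - 9*n*s + 8*s^2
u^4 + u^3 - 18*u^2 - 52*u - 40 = (u - 5)*(u + 2)^3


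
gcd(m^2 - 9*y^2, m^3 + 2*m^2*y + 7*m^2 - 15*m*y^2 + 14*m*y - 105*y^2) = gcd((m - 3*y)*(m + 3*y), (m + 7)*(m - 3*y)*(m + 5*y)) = -m + 3*y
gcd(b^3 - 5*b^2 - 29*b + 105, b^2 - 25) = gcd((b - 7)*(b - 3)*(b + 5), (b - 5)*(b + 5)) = b + 5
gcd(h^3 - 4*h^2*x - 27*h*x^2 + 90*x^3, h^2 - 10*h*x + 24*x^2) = -h + 6*x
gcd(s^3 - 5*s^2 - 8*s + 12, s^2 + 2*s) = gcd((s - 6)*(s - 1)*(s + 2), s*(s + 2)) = s + 2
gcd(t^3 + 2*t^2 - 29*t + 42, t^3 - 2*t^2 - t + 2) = t - 2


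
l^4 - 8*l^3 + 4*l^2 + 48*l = l*(l - 6)*(l - 4)*(l + 2)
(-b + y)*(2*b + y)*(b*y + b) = -2*b^3*y - 2*b^3 + b^2*y^2 + b^2*y + b*y^3 + b*y^2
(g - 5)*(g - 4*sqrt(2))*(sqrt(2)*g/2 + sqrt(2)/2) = sqrt(2)*g^3/2 - 4*g^2 - 2*sqrt(2)*g^2 - 5*sqrt(2)*g/2 + 16*g + 20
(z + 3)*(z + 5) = z^2 + 8*z + 15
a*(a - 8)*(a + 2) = a^3 - 6*a^2 - 16*a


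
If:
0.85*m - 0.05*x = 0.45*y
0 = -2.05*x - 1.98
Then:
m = 0.529411764705882*y - 0.0568149210903874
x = -0.97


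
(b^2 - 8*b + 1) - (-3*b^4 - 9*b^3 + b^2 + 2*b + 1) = 3*b^4 + 9*b^3 - 10*b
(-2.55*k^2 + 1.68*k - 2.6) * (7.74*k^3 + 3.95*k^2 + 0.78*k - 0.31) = -19.737*k^5 + 2.9307*k^4 - 15.477*k^3 - 8.1691*k^2 - 2.5488*k + 0.806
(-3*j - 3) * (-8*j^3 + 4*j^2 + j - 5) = 24*j^4 + 12*j^3 - 15*j^2 + 12*j + 15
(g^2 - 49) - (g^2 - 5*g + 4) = 5*g - 53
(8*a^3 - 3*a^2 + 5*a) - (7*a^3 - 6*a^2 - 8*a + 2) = a^3 + 3*a^2 + 13*a - 2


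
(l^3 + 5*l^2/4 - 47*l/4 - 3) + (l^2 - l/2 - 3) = l^3 + 9*l^2/4 - 49*l/4 - 6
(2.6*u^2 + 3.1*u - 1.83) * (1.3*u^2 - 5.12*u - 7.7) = 3.38*u^4 - 9.282*u^3 - 38.271*u^2 - 14.5004*u + 14.091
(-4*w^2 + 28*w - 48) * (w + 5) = -4*w^3 + 8*w^2 + 92*w - 240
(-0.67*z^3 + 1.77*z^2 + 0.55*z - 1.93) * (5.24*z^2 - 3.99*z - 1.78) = -3.5108*z^5 + 11.9481*z^4 - 2.9877*z^3 - 15.4583*z^2 + 6.7217*z + 3.4354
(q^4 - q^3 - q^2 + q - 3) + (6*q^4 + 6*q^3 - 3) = 7*q^4 + 5*q^3 - q^2 + q - 6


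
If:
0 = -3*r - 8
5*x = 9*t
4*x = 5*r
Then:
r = -8/3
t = -50/27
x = -10/3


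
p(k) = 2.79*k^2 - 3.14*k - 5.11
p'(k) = 5.58*k - 3.14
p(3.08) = 11.69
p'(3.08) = 14.05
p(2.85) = 8.60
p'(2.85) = 12.76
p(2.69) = 6.63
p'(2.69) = 11.87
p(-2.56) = 21.21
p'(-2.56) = -17.42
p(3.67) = 20.94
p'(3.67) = 17.34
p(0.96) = -5.55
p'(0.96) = 2.22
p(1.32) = -4.39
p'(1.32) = 4.23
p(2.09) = 0.51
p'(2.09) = 8.52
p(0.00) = -5.11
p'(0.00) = -3.14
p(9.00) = 192.62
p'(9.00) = 47.08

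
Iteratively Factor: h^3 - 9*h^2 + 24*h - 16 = (h - 1)*(h^2 - 8*h + 16) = (h - 4)*(h - 1)*(h - 4)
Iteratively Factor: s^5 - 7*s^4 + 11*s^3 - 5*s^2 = (s - 5)*(s^4 - 2*s^3 + s^2) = (s - 5)*(s - 1)*(s^3 - s^2) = (s - 5)*(s - 1)^2*(s^2) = s*(s - 5)*(s - 1)^2*(s)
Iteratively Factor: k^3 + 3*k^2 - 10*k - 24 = (k + 2)*(k^2 + k - 12) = (k - 3)*(k + 2)*(k + 4)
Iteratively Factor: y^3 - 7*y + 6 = (y + 3)*(y^2 - 3*y + 2) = (y - 1)*(y + 3)*(y - 2)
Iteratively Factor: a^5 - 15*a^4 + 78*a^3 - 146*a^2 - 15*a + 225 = (a - 3)*(a^4 - 12*a^3 + 42*a^2 - 20*a - 75) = (a - 3)*(a + 1)*(a^3 - 13*a^2 + 55*a - 75) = (a - 3)^2*(a + 1)*(a^2 - 10*a + 25) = (a - 5)*(a - 3)^2*(a + 1)*(a - 5)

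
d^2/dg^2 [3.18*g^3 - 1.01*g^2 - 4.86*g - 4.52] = 19.08*g - 2.02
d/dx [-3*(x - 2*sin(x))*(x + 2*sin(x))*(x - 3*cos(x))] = -9*x^2*sin(x) - 9*x^2 + 12*x*sin(2*x) + 18*x*cos(x) + 9*sin(x) - 27*sin(3*x) - 6*cos(2*x) + 6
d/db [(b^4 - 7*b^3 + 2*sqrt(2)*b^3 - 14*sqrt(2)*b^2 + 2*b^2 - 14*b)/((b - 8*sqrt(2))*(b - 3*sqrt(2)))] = (2*b^5 - 31*sqrt(2)*b^4 - 7*b^4 + 104*b^3 + 154*sqrt(2)*b^3 - 686*b^2 + 266*sqrt(2)*b^2 - 1344*sqrt(2)*b + 192*b - 672)/(b^4 - 22*sqrt(2)*b^3 + 338*b^2 - 1056*sqrt(2)*b + 2304)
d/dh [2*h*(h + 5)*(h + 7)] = 6*h^2 + 48*h + 70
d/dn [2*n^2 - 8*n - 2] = 4*n - 8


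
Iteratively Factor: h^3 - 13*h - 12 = (h + 3)*(h^2 - 3*h - 4) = (h - 4)*(h + 3)*(h + 1)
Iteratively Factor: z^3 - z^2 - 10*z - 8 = (z - 4)*(z^2 + 3*z + 2) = (z - 4)*(z + 1)*(z + 2)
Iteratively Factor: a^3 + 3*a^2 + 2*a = (a + 1)*(a^2 + 2*a) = a*(a + 1)*(a + 2)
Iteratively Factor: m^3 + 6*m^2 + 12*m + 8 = (m + 2)*(m^2 + 4*m + 4) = (m + 2)^2*(m + 2)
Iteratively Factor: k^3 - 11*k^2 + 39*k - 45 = (k - 3)*(k^2 - 8*k + 15) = (k - 3)^2*(k - 5)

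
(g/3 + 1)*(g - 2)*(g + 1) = g^3/3 + 2*g^2/3 - 5*g/3 - 2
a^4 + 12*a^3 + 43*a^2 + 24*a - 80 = (a - 1)*(a + 4)^2*(a + 5)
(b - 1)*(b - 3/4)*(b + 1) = b^3 - 3*b^2/4 - b + 3/4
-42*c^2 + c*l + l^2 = (-6*c + l)*(7*c + l)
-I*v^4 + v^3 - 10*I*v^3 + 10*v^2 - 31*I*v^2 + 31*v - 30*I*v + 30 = (v + 2)*(v + 3)*(v + 5)*(-I*v + 1)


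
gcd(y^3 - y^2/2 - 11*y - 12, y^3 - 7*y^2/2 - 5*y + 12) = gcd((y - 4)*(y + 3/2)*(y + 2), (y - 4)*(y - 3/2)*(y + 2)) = y^2 - 2*y - 8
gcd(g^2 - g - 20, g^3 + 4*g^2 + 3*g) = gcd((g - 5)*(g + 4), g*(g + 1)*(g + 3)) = 1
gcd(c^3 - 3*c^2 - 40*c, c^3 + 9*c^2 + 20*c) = c^2 + 5*c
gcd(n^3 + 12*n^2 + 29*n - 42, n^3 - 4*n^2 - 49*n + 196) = n + 7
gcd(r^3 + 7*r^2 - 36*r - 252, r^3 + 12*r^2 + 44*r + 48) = r + 6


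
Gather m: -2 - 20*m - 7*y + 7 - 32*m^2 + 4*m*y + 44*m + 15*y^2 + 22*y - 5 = -32*m^2 + m*(4*y + 24) + 15*y^2 + 15*y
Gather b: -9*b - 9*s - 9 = -9*b - 9*s - 9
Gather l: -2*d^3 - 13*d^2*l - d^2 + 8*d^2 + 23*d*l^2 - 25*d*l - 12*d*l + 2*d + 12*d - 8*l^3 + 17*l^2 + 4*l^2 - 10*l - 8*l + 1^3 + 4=-2*d^3 + 7*d^2 + 14*d - 8*l^3 + l^2*(23*d + 21) + l*(-13*d^2 - 37*d - 18) + 5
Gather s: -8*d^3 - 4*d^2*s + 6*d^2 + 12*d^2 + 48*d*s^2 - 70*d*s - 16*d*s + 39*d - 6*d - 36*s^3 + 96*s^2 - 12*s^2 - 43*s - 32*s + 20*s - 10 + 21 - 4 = -8*d^3 + 18*d^2 + 33*d - 36*s^3 + s^2*(48*d + 84) + s*(-4*d^2 - 86*d - 55) + 7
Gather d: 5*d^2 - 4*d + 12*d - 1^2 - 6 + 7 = 5*d^2 + 8*d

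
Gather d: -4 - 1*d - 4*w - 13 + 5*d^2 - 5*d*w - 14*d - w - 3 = 5*d^2 + d*(-5*w - 15) - 5*w - 20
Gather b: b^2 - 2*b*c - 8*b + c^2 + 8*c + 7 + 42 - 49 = b^2 + b*(-2*c - 8) + c^2 + 8*c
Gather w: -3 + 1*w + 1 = w - 2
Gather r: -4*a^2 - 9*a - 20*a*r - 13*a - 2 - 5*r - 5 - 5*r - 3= -4*a^2 - 22*a + r*(-20*a - 10) - 10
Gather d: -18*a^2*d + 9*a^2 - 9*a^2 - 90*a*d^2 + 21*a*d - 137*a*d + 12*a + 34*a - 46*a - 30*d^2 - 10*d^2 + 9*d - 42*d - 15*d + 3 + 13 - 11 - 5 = d^2*(-90*a - 40) + d*(-18*a^2 - 116*a - 48)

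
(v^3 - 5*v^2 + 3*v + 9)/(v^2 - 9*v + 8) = (v^3 - 5*v^2 + 3*v + 9)/(v^2 - 9*v + 8)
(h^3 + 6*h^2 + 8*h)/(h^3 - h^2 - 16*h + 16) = h*(h + 2)/(h^2 - 5*h + 4)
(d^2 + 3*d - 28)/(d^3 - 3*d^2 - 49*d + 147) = (d - 4)/(d^2 - 10*d + 21)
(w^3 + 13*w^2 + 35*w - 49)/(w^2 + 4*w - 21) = (w^2 + 6*w - 7)/(w - 3)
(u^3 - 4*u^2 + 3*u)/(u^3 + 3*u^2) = (u^2 - 4*u + 3)/(u*(u + 3))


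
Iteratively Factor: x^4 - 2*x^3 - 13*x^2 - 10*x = (x + 1)*(x^3 - 3*x^2 - 10*x) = x*(x + 1)*(x^2 - 3*x - 10) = x*(x + 1)*(x + 2)*(x - 5)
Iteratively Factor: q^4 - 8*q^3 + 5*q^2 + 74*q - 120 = (q - 2)*(q^3 - 6*q^2 - 7*q + 60) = (q - 2)*(q + 3)*(q^2 - 9*q + 20) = (q - 4)*(q - 2)*(q + 3)*(q - 5)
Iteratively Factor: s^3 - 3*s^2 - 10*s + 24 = (s - 2)*(s^2 - s - 12) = (s - 2)*(s + 3)*(s - 4)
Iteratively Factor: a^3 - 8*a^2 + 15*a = (a)*(a^2 - 8*a + 15) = a*(a - 5)*(a - 3)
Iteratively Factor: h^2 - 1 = (h - 1)*(h + 1)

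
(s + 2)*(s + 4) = s^2 + 6*s + 8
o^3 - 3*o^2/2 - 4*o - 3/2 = (o - 3)*(o + 1/2)*(o + 1)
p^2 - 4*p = p*(p - 4)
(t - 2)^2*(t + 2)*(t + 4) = t^4 + 2*t^3 - 12*t^2 - 8*t + 32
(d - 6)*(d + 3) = d^2 - 3*d - 18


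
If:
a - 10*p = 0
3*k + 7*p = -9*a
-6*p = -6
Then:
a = 10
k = -97/3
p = 1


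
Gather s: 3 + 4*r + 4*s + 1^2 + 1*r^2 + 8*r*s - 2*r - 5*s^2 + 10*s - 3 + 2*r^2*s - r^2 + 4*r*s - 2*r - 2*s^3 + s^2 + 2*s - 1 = -2*s^3 - 4*s^2 + s*(2*r^2 + 12*r + 16)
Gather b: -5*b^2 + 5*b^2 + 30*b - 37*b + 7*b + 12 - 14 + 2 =0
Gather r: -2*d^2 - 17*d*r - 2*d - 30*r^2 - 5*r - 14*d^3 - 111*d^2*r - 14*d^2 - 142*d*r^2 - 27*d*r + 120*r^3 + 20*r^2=-14*d^3 - 16*d^2 - 2*d + 120*r^3 + r^2*(-142*d - 10) + r*(-111*d^2 - 44*d - 5)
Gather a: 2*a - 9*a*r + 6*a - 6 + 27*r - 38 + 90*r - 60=a*(8 - 9*r) + 117*r - 104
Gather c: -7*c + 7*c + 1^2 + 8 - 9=0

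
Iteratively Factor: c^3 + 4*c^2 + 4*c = (c + 2)*(c^2 + 2*c) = c*(c + 2)*(c + 2)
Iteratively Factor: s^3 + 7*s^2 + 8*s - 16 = (s + 4)*(s^2 + 3*s - 4) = (s + 4)^2*(s - 1)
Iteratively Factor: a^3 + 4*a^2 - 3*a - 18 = (a + 3)*(a^2 + a - 6) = (a - 2)*(a + 3)*(a + 3)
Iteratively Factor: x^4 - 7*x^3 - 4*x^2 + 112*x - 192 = (x - 3)*(x^3 - 4*x^2 - 16*x + 64) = (x - 4)*(x - 3)*(x^2 - 16) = (x - 4)^2*(x - 3)*(x + 4)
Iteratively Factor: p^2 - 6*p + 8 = (p - 2)*(p - 4)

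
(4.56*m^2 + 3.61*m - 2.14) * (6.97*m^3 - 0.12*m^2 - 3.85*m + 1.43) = 31.7832*m^5 + 24.6145*m^4 - 32.905*m^3 - 7.1209*m^2 + 13.4013*m - 3.0602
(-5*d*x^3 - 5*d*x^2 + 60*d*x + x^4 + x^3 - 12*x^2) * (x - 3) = -5*d*x^4 + 10*d*x^3 + 75*d*x^2 - 180*d*x + x^5 - 2*x^4 - 15*x^3 + 36*x^2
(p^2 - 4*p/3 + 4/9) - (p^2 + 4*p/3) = 4/9 - 8*p/3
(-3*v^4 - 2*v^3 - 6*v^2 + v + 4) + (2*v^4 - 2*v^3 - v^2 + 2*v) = -v^4 - 4*v^3 - 7*v^2 + 3*v + 4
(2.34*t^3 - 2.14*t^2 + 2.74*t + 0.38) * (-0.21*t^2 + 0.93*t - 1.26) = -0.4914*t^5 + 2.6256*t^4 - 5.514*t^3 + 5.1648*t^2 - 3.099*t - 0.4788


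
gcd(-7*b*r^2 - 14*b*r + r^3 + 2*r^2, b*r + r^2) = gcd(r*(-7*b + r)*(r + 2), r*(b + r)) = r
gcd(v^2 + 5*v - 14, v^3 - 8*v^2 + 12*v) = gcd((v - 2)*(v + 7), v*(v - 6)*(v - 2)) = v - 2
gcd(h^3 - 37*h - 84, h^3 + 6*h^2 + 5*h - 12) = h^2 + 7*h + 12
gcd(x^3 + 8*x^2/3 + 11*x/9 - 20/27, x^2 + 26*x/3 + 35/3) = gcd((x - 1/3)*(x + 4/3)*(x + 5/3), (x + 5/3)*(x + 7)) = x + 5/3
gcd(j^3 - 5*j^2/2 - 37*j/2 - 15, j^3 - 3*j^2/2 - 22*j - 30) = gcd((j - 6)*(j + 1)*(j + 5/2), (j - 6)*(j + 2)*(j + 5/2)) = j^2 - 7*j/2 - 15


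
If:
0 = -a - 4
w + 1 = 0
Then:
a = -4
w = -1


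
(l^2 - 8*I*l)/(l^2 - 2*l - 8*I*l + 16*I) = l/(l - 2)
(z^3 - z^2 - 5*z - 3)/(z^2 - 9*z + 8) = (z^3 - z^2 - 5*z - 3)/(z^2 - 9*z + 8)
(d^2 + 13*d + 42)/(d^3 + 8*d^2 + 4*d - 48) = (d + 7)/(d^2 + 2*d - 8)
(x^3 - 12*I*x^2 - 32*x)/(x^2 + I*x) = (x^2 - 12*I*x - 32)/(x + I)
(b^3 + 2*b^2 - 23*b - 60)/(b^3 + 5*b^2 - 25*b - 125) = (b^2 + 7*b + 12)/(b^2 + 10*b + 25)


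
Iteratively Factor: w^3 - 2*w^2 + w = (w - 1)*(w^2 - w) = (w - 1)^2*(w)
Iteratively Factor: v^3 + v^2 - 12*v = (v - 3)*(v^2 + 4*v) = v*(v - 3)*(v + 4)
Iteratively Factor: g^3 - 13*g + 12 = (g - 1)*(g^2 + g - 12) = (g - 1)*(g + 4)*(g - 3)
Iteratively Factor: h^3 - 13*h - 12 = (h - 4)*(h^2 + 4*h + 3) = (h - 4)*(h + 1)*(h + 3)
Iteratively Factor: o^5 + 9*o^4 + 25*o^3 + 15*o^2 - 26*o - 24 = (o + 3)*(o^4 + 6*o^3 + 7*o^2 - 6*o - 8) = (o + 2)*(o + 3)*(o^3 + 4*o^2 - o - 4) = (o + 2)*(o + 3)*(o + 4)*(o^2 - 1) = (o - 1)*(o + 2)*(o + 3)*(o + 4)*(o + 1)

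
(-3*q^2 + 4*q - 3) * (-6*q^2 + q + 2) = 18*q^4 - 27*q^3 + 16*q^2 + 5*q - 6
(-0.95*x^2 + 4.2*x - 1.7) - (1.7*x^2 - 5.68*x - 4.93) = -2.65*x^2 + 9.88*x + 3.23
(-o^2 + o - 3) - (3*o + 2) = -o^2 - 2*o - 5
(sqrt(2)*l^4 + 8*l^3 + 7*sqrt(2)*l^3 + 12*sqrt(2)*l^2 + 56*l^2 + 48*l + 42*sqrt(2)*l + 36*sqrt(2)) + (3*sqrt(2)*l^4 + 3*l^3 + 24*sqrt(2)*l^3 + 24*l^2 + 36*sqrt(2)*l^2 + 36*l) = 4*sqrt(2)*l^4 + 11*l^3 + 31*sqrt(2)*l^3 + 48*sqrt(2)*l^2 + 80*l^2 + 42*sqrt(2)*l + 84*l + 36*sqrt(2)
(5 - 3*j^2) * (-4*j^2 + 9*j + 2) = 12*j^4 - 27*j^3 - 26*j^2 + 45*j + 10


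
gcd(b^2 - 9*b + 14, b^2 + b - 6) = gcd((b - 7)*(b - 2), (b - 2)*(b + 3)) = b - 2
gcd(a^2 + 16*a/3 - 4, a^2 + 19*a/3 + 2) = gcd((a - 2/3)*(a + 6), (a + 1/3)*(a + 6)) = a + 6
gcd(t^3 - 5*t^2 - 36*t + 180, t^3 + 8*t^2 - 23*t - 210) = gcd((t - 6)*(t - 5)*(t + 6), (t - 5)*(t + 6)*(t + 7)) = t^2 + t - 30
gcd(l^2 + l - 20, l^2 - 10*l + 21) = 1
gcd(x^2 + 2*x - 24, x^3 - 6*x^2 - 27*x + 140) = x - 4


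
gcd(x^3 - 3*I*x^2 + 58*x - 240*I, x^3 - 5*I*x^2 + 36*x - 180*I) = x^2 - 11*I*x - 30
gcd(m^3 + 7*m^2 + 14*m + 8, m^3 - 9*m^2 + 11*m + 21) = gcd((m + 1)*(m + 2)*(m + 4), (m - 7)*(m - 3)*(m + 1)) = m + 1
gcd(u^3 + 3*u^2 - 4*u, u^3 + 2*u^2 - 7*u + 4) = u^2 + 3*u - 4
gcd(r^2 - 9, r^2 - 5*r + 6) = r - 3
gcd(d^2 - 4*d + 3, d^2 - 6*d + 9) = d - 3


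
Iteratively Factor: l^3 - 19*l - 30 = (l + 2)*(l^2 - 2*l - 15) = (l + 2)*(l + 3)*(l - 5)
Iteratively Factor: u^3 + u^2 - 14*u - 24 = (u + 2)*(u^2 - u - 12) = (u - 4)*(u + 2)*(u + 3)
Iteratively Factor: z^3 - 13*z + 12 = (z - 3)*(z^2 + 3*z - 4) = (z - 3)*(z + 4)*(z - 1)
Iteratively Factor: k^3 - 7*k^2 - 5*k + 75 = (k - 5)*(k^2 - 2*k - 15) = (k - 5)*(k + 3)*(k - 5)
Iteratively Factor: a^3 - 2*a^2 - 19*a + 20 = (a - 1)*(a^2 - a - 20) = (a - 5)*(a - 1)*(a + 4)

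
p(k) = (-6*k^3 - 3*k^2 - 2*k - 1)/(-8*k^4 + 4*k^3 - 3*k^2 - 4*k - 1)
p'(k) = (-18*k^2 - 6*k - 2)/(-8*k^4 + 4*k^3 - 3*k^2 - 4*k - 1) + (-6*k^3 - 3*k^2 - 2*k - 1)*(32*k^3 - 12*k^2 + 6*k + 4)/(-8*k^4 + 4*k^3 - 3*k^2 - 4*k - 1)^2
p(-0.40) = 0.87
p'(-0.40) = 13.31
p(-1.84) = -0.25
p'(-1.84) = -0.08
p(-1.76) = -0.25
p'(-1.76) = -0.08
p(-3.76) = -0.15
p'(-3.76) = -0.03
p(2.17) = 0.50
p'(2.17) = -0.28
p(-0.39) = 1.01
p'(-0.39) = 14.04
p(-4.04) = -0.15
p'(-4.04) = -0.03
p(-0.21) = 1.90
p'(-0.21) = -6.12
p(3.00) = 0.34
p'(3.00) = -0.14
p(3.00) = 0.34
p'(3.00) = -0.14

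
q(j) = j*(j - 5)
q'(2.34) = -0.32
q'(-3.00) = -11.00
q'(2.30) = -0.40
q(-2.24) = 16.22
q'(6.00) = 7.00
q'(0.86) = -3.28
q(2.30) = -6.21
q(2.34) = -6.22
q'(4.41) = 3.82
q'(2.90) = 0.80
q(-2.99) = 23.89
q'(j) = 2*j - 5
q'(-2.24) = -9.48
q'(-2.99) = -10.98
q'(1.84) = -1.32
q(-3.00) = 24.00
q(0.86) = -3.56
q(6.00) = 6.00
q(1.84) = -5.81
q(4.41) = -2.60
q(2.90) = -6.09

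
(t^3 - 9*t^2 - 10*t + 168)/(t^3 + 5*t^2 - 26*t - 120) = (t^2 - 13*t + 42)/(t^2 + t - 30)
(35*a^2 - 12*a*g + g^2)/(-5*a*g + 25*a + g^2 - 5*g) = (-7*a + g)/(g - 5)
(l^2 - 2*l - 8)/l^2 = 1 - 2/l - 8/l^2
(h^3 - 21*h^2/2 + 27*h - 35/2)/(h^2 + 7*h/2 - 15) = (h^2 - 8*h + 7)/(h + 6)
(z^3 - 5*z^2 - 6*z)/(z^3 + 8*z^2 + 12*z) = (z^2 - 5*z - 6)/(z^2 + 8*z + 12)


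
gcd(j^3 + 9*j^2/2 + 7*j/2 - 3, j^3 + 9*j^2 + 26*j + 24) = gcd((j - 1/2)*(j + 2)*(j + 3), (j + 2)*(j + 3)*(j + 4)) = j^2 + 5*j + 6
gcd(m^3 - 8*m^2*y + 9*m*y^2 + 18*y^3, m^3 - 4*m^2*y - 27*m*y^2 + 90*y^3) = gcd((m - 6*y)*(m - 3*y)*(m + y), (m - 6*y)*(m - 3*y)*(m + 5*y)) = m^2 - 9*m*y + 18*y^2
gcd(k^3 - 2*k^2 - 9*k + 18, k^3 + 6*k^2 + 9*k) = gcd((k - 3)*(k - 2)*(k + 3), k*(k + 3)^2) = k + 3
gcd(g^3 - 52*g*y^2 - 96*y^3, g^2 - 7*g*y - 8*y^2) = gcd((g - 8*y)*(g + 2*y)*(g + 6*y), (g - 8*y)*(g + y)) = -g + 8*y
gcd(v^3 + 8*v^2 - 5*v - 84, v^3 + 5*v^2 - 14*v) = v + 7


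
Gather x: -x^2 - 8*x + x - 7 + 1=-x^2 - 7*x - 6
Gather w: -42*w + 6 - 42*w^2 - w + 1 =-42*w^2 - 43*w + 7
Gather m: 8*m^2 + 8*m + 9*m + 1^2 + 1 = 8*m^2 + 17*m + 2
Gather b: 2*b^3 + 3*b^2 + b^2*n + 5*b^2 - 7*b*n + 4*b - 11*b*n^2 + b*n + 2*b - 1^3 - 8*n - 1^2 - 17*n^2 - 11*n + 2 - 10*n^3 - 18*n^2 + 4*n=2*b^3 + b^2*(n + 8) + b*(-11*n^2 - 6*n + 6) - 10*n^3 - 35*n^2 - 15*n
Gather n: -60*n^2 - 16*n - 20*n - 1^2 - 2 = -60*n^2 - 36*n - 3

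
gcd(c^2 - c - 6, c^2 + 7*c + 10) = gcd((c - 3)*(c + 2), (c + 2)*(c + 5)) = c + 2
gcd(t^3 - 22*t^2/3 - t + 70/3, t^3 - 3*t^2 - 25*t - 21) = t - 7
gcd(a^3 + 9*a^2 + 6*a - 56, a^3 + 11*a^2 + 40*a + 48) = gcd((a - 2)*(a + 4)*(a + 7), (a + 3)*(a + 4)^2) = a + 4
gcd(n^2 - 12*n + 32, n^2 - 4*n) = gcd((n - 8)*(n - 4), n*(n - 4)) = n - 4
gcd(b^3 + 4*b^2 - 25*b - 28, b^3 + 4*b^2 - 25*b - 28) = b^3 + 4*b^2 - 25*b - 28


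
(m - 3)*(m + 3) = m^2 - 9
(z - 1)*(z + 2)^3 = z^4 + 5*z^3 + 6*z^2 - 4*z - 8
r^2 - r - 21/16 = (r - 7/4)*(r + 3/4)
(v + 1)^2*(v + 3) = v^3 + 5*v^2 + 7*v + 3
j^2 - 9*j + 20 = (j - 5)*(j - 4)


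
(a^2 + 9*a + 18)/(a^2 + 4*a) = (a^2 + 9*a + 18)/(a*(a + 4))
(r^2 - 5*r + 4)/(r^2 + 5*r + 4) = (r^2 - 5*r + 4)/(r^2 + 5*r + 4)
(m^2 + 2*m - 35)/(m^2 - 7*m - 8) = (-m^2 - 2*m + 35)/(-m^2 + 7*m + 8)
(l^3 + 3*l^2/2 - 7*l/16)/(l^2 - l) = (16*l^2 + 24*l - 7)/(16*(l - 1))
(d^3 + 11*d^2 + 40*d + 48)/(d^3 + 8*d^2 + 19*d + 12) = (d + 4)/(d + 1)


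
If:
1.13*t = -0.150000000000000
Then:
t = -0.13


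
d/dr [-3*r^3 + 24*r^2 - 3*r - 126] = -9*r^2 + 48*r - 3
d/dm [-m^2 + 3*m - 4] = 3 - 2*m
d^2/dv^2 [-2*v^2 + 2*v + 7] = -4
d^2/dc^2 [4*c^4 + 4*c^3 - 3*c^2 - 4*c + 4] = 48*c^2 + 24*c - 6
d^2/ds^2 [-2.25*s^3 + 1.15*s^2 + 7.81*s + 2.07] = 2.3 - 13.5*s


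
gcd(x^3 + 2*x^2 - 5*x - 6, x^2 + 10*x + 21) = x + 3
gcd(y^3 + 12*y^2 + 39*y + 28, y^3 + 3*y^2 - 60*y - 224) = y^2 + 11*y + 28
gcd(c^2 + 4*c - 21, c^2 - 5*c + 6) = c - 3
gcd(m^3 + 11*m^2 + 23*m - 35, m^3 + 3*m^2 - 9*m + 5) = m^2 + 4*m - 5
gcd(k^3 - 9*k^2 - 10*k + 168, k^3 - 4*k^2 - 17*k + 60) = k + 4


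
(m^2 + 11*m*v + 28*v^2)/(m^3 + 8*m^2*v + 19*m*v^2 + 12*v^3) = (m + 7*v)/(m^2 + 4*m*v + 3*v^2)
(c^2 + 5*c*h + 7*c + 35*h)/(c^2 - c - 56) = (c + 5*h)/(c - 8)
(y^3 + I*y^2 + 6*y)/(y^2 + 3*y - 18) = y*(y^2 + I*y + 6)/(y^2 + 3*y - 18)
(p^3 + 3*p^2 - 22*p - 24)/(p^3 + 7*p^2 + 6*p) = (p - 4)/p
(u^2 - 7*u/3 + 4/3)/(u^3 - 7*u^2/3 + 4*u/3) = 1/u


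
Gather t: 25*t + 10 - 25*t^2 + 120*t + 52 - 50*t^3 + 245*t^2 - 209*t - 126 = -50*t^3 + 220*t^2 - 64*t - 64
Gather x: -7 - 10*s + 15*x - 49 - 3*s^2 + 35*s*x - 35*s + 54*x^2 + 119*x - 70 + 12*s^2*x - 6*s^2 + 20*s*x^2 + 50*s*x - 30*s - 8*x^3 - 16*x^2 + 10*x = -9*s^2 - 75*s - 8*x^3 + x^2*(20*s + 38) + x*(12*s^2 + 85*s + 144) - 126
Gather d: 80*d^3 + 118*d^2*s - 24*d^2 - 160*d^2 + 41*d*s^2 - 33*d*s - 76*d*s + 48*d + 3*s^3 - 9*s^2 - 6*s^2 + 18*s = 80*d^3 + d^2*(118*s - 184) + d*(41*s^2 - 109*s + 48) + 3*s^3 - 15*s^2 + 18*s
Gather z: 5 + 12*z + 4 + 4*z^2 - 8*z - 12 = 4*z^2 + 4*z - 3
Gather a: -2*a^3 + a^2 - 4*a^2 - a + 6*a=-2*a^3 - 3*a^2 + 5*a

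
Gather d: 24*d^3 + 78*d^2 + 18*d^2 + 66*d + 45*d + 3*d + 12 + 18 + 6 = 24*d^3 + 96*d^2 + 114*d + 36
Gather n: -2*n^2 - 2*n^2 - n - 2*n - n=-4*n^2 - 4*n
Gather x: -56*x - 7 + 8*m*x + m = m + x*(8*m - 56) - 7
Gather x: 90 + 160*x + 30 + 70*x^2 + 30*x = 70*x^2 + 190*x + 120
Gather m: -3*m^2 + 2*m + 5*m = -3*m^2 + 7*m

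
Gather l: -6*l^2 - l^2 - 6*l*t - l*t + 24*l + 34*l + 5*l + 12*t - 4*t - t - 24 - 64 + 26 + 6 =-7*l^2 + l*(63 - 7*t) + 7*t - 56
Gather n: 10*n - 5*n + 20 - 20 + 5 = 5*n + 5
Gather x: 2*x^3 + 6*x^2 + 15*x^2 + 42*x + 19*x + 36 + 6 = 2*x^3 + 21*x^2 + 61*x + 42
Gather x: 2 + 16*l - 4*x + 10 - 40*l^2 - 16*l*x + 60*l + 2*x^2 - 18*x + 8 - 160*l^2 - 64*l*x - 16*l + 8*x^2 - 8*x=-200*l^2 + 60*l + 10*x^2 + x*(-80*l - 30) + 20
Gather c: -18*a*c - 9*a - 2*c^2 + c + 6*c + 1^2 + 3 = -9*a - 2*c^2 + c*(7 - 18*a) + 4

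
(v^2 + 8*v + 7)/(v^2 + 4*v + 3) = (v + 7)/(v + 3)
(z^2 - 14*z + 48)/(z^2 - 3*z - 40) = (z - 6)/(z + 5)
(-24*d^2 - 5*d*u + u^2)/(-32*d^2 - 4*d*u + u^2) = (3*d + u)/(4*d + u)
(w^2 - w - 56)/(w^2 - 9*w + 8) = (w + 7)/(w - 1)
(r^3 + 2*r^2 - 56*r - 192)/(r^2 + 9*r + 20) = (r^2 - 2*r - 48)/(r + 5)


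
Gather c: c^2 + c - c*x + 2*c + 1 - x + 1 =c^2 + c*(3 - x) - x + 2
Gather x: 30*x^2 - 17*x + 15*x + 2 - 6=30*x^2 - 2*x - 4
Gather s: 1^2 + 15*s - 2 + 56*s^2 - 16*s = 56*s^2 - s - 1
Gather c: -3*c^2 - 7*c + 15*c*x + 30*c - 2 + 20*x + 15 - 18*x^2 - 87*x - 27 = -3*c^2 + c*(15*x + 23) - 18*x^2 - 67*x - 14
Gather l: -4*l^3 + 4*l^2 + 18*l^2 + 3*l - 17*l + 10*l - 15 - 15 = -4*l^3 + 22*l^2 - 4*l - 30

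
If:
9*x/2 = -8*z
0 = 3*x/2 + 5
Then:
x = -10/3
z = 15/8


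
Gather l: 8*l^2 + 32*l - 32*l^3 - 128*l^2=-32*l^3 - 120*l^2 + 32*l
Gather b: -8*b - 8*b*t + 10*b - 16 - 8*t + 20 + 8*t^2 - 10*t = b*(2 - 8*t) + 8*t^2 - 18*t + 4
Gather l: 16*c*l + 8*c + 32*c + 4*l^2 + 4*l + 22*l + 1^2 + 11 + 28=40*c + 4*l^2 + l*(16*c + 26) + 40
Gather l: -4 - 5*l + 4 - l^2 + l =-l^2 - 4*l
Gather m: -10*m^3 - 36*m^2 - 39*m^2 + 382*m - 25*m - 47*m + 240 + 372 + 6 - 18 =-10*m^3 - 75*m^2 + 310*m + 600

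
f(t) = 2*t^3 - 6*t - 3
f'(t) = 6*t^2 - 6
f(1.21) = -6.72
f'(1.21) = 2.78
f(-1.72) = -2.86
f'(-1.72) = 11.75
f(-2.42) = -16.82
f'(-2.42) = 29.14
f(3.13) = 39.55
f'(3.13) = 52.78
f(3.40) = 55.21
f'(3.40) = 63.36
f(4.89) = 201.52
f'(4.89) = 137.47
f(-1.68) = -2.40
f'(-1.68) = 10.93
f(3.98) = 99.21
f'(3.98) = 89.04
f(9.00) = 1401.00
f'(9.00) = 480.00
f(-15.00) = -6663.00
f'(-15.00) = 1344.00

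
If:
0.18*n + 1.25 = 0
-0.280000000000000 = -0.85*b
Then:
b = 0.33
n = -6.94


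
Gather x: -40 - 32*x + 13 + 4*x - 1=-28*x - 28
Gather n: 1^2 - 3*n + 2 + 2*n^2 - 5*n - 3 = 2*n^2 - 8*n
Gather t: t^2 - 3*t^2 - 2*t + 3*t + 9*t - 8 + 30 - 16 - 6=-2*t^2 + 10*t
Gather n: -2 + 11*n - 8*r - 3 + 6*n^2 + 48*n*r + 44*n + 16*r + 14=6*n^2 + n*(48*r + 55) + 8*r + 9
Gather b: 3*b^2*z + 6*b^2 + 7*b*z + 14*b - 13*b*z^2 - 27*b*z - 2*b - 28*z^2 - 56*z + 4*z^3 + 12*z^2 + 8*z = b^2*(3*z + 6) + b*(-13*z^2 - 20*z + 12) + 4*z^3 - 16*z^2 - 48*z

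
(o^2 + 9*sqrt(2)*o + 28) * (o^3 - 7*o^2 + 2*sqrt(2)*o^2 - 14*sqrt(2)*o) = o^5 - 7*o^4 + 11*sqrt(2)*o^4 - 77*sqrt(2)*o^3 + 64*o^3 - 448*o^2 + 56*sqrt(2)*o^2 - 392*sqrt(2)*o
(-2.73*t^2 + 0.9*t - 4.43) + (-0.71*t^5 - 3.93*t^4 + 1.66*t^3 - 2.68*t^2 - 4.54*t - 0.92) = -0.71*t^5 - 3.93*t^4 + 1.66*t^3 - 5.41*t^2 - 3.64*t - 5.35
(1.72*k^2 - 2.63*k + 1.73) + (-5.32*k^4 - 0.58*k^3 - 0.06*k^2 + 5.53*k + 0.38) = -5.32*k^4 - 0.58*k^3 + 1.66*k^2 + 2.9*k + 2.11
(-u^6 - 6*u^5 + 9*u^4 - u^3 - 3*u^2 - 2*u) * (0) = 0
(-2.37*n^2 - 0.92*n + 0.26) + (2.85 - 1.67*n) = -2.37*n^2 - 2.59*n + 3.11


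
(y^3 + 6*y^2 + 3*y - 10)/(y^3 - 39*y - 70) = (y - 1)/(y - 7)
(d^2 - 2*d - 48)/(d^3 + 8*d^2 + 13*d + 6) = (d - 8)/(d^2 + 2*d + 1)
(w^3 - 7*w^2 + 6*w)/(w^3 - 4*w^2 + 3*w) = (w - 6)/(w - 3)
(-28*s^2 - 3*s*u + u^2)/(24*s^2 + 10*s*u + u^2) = (-7*s + u)/(6*s + u)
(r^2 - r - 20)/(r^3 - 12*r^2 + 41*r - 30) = (r + 4)/(r^2 - 7*r + 6)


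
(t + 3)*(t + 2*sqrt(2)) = t^2 + 2*sqrt(2)*t + 3*t + 6*sqrt(2)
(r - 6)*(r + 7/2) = r^2 - 5*r/2 - 21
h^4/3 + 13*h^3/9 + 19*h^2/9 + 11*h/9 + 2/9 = (h/3 + 1/3)*(h + 1/3)*(h + 1)*(h + 2)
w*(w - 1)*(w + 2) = w^3 + w^2 - 2*w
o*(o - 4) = o^2 - 4*o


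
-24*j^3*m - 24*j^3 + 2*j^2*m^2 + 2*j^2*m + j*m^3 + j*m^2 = (-4*j + m)*(6*j + m)*(j*m + j)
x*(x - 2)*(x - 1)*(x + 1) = x^4 - 2*x^3 - x^2 + 2*x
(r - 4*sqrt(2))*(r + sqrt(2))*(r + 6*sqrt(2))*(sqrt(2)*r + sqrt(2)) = sqrt(2)*r^4 + sqrt(2)*r^3 + 6*r^3 - 44*sqrt(2)*r^2 + 6*r^2 - 96*r - 44*sqrt(2)*r - 96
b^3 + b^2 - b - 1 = (b - 1)*(b + 1)^2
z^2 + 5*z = z*(z + 5)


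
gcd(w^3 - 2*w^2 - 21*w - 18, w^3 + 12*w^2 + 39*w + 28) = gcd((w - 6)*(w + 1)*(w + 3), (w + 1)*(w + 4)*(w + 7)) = w + 1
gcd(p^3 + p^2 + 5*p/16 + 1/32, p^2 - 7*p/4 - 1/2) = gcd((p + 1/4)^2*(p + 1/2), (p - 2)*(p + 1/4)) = p + 1/4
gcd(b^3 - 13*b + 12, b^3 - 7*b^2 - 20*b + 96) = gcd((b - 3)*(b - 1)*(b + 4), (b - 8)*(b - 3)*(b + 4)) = b^2 + b - 12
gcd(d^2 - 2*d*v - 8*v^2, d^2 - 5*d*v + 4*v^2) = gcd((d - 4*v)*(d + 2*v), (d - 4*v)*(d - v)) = -d + 4*v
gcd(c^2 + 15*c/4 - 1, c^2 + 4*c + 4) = 1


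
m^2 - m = m*(m - 1)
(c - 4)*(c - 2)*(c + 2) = c^3 - 4*c^2 - 4*c + 16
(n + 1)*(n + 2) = n^2 + 3*n + 2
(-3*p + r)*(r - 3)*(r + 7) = -3*p*r^2 - 12*p*r + 63*p + r^3 + 4*r^2 - 21*r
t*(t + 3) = t^2 + 3*t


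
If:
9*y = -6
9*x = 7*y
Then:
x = -14/27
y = -2/3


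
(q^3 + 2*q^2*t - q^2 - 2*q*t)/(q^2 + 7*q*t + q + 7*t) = q*(q^2 + 2*q*t - q - 2*t)/(q^2 + 7*q*t + q + 7*t)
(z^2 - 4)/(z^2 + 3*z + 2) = (z - 2)/(z + 1)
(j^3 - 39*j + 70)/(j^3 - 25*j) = (j^2 + 5*j - 14)/(j*(j + 5))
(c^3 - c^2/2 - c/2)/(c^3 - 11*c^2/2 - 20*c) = (-2*c^2 + c + 1)/(-2*c^2 + 11*c + 40)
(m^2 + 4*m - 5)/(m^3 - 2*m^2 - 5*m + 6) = (m + 5)/(m^2 - m - 6)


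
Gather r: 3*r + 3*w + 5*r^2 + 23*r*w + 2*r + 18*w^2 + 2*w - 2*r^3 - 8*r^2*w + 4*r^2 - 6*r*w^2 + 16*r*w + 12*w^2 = -2*r^3 + r^2*(9 - 8*w) + r*(-6*w^2 + 39*w + 5) + 30*w^2 + 5*w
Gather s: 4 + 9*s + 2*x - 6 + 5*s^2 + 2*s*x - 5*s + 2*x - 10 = 5*s^2 + s*(2*x + 4) + 4*x - 12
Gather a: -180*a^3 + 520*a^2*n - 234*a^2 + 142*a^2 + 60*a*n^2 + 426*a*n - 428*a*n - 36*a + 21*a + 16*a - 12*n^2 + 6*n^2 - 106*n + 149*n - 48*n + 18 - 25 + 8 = -180*a^3 + a^2*(520*n - 92) + a*(60*n^2 - 2*n + 1) - 6*n^2 - 5*n + 1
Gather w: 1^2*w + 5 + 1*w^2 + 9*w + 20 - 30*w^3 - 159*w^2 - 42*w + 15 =-30*w^3 - 158*w^2 - 32*w + 40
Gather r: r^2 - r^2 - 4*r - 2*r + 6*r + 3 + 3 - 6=0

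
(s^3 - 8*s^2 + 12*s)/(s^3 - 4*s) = (s - 6)/(s + 2)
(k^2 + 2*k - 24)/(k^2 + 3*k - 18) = (k - 4)/(k - 3)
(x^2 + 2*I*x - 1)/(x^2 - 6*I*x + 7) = (x + I)/(x - 7*I)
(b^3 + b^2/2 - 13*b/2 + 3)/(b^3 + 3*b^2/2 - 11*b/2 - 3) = (2*b - 1)/(2*b + 1)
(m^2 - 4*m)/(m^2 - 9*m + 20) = m/(m - 5)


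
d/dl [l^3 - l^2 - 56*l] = 3*l^2 - 2*l - 56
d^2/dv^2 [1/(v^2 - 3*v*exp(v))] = (v*(v - 3*exp(v))*(3*v*exp(v) + 6*exp(v) - 2) + 2*(3*v*exp(v) - 2*v + 3*exp(v))^2)/(v^3*(v - 3*exp(v))^3)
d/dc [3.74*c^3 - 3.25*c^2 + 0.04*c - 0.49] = 11.22*c^2 - 6.5*c + 0.04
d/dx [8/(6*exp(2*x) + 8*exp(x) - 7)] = (-96*exp(x) - 64)*exp(x)/(6*exp(2*x) + 8*exp(x) - 7)^2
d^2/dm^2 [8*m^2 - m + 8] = 16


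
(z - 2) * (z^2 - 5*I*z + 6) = z^3 - 2*z^2 - 5*I*z^2 + 6*z + 10*I*z - 12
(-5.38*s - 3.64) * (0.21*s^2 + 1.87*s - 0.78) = -1.1298*s^3 - 10.825*s^2 - 2.6104*s + 2.8392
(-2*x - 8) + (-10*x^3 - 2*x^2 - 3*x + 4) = -10*x^3 - 2*x^2 - 5*x - 4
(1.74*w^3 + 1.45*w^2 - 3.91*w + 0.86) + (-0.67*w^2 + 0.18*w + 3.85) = 1.74*w^3 + 0.78*w^2 - 3.73*w + 4.71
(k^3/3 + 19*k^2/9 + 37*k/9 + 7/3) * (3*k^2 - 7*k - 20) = k^5 + 4*k^4 - 82*k^3/9 - 64*k^2 - 887*k/9 - 140/3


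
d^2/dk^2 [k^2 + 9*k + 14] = 2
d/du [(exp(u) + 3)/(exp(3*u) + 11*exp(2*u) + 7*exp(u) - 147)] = 2*(-exp(2*u) - 3*exp(u) - 12)*exp(u)/(exp(5*u) + 15*exp(4*u) + 30*exp(3*u) - 350*exp(2*u) - 735*exp(u) + 3087)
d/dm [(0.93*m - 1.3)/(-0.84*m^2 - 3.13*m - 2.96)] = (0.7812*m^2 - 2.184*m - 6.8218)/(0.7056*m^4 + 5.2584*m^3 + 14.7697*m^2 + 18.5296*m + 8.7616)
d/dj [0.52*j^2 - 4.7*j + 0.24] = 1.04*j - 4.7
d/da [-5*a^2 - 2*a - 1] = -10*a - 2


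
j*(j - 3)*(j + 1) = j^3 - 2*j^2 - 3*j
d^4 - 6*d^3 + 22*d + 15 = (d - 5)*(d - 3)*(d + 1)^2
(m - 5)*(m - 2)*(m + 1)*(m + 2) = m^4 - 4*m^3 - 9*m^2 + 16*m + 20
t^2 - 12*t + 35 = (t - 7)*(t - 5)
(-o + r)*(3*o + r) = -3*o^2 + 2*o*r + r^2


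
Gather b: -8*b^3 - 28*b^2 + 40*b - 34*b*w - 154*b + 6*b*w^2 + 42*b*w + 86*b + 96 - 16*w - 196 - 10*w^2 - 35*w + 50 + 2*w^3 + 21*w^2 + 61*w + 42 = -8*b^3 - 28*b^2 + b*(6*w^2 + 8*w - 28) + 2*w^3 + 11*w^2 + 10*w - 8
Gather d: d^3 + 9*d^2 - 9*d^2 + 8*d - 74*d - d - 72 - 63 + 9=d^3 - 67*d - 126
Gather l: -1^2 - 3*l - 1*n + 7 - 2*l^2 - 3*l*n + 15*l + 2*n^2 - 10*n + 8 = -2*l^2 + l*(12 - 3*n) + 2*n^2 - 11*n + 14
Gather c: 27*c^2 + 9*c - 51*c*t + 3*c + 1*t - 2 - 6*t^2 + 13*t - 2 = 27*c^2 + c*(12 - 51*t) - 6*t^2 + 14*t - 4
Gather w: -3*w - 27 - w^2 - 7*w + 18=-w^2 - 10*w - 9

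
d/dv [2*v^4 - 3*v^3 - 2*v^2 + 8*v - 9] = 8*v^3 - 9*v^2 - 4*v + 8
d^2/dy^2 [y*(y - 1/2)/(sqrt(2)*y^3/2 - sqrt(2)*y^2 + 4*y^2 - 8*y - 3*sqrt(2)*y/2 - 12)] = 2*(2*y^6 - 3*y^5 + 24*y^4 + 36*sqrt(2)*y^4 + 77*y^3 + 168*sqrt(2)*y^3 - 216*sqrt(2)*y^2 + 576*y^2 - 288*y + 72*sqrt(2)*y + 36*sqrt(2) + 768)/(sqrt(2)*y^9 - 6*sqrt(2)*y^8 + 24*y^8 - 144*y^7 + 99*sqrt(2)*y^7 - 548*sqrt(2)*y^6 + 328*y^6 - 864*y^5 + 279*sqrt(2)*y^5 + 552*y^4 + 2634*sqrt(2)*y^4 - 891*sqrt(2)*y^3 + 5872*y^3 - 5184*sqrt(2)*y^2 - 2952*y^2 - 13824*y - 2592*sqrt(2)*y - 6912)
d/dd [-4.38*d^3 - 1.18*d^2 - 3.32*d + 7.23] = -13.14*d^2 - 2.36*d - 3.32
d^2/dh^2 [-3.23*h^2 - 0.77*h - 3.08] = -6.46000000000000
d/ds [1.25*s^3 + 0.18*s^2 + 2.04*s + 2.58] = 3.75*s^2 + 0.36*s + 2.04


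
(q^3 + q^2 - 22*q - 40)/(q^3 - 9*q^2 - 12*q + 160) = (q + 2)/(q - 8)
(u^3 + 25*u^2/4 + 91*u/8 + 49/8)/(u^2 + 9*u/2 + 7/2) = u + 7/4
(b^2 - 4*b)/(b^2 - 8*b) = (b - 4)/(b - 8)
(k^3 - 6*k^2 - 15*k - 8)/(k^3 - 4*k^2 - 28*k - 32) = (k^2 + 2*k + 1)/(k^2 + 4*k + 4)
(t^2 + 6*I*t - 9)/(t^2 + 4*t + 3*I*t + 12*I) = (t + 3*I)/(t + 4)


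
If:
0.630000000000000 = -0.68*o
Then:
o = -0.93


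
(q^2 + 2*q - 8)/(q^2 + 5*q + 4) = (q - 2)/(q + 1)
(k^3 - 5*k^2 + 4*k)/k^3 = 1 - 5/k + 4/k^2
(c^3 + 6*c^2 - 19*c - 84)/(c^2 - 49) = (c^2 - c - 12)/(c - 7)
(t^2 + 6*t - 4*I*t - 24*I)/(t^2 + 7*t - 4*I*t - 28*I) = (t + 6)/(t + 7)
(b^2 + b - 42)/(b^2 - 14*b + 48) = (b + 7)/(b - 8)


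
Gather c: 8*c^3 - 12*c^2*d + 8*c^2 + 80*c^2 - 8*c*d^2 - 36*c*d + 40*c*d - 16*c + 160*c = 8*c^3 + c^2*(88 - 12*d) + c*(-8*d^2 + 4*d + 144)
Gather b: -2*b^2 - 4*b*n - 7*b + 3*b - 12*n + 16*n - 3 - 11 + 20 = -2*b^2 + b*(-4*n - 4) + 4*n + 6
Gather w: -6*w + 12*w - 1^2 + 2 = 6*w + 1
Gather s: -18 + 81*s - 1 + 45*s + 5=126*s - 14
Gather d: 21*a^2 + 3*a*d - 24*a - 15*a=21*a^2 + 3*a*d - 39*a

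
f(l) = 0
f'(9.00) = 0.00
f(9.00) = 0.00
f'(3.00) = 0.00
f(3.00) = 0.00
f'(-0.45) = 0.00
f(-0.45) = 0.00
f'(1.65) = 0.00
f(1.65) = 0.00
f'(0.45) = 0.00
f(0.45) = 0.00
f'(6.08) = 0.00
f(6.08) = 0.00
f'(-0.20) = 0.00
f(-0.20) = 0.00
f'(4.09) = 0.00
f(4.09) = 0.00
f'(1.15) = 0.00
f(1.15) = 0.00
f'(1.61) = 0.00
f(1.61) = 0.00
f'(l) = 0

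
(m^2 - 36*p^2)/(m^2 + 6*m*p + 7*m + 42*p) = (m - 6*p)/(m + 7)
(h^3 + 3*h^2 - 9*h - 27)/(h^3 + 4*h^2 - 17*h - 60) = (h^2 - 9)/(h^2 + h - 20)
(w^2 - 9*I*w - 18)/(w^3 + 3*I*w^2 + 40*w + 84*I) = (w - 3*I)/(w^2 + 9*I*w - 14)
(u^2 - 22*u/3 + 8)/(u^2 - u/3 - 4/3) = (u - 6)/(u + 1)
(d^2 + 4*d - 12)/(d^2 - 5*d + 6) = (d + 6)/(d - 3)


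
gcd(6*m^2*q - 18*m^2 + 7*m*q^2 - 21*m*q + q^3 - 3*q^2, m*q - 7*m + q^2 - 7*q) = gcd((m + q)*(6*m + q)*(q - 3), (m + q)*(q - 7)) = m + q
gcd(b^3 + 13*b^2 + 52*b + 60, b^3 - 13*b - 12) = 1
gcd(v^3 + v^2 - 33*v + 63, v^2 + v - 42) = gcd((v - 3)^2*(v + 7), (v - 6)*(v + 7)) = v + 7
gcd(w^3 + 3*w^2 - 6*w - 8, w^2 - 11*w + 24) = 1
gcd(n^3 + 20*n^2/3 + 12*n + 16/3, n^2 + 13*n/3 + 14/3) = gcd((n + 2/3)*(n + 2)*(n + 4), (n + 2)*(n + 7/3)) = n + 2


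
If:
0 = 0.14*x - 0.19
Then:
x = 1.36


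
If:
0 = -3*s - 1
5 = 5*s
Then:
No Solution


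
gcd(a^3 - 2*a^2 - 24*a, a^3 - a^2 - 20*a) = a^2 + 4*a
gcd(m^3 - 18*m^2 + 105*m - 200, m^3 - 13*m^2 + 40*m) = m^2 - 13*m + 40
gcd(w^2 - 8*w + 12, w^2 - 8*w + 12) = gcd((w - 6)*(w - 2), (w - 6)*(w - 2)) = w^2 - 8*w + 12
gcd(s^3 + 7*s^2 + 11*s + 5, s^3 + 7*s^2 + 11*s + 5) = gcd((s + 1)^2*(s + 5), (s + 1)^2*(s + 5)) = s^3 + 7*s^2 + 11*s + 5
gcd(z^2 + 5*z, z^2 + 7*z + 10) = z + 5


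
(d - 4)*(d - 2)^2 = d^3 - 8*d^2 + 20*d - 16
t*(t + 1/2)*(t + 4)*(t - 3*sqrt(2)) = t^4 - 3*sqrt(2)*t^3 + 9*t^3/2 - 27*sqrt(2)*t^2/2 + 2*t^2 - 6*sqrt(2)*t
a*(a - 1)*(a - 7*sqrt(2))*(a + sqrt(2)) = a^4 - 6*sqrt(2)*a^3 - a^3 - 14*a^2 + 6*sqrt(2)*a^2 + 14*a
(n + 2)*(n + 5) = n^2 + 7*n + 10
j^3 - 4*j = j*(j - 2)*(j + 2)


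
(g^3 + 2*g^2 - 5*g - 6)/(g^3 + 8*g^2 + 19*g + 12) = (g - 2)/(g + 4)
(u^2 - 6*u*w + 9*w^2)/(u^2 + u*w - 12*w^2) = (u - 3*w)/(u + 4*w)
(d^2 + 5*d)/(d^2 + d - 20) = d/(d - 4)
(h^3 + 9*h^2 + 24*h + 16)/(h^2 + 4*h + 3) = (h^2 + 8*h + 16)/(h + 3)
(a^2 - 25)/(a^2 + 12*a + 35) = (a - 5)/(a + 7)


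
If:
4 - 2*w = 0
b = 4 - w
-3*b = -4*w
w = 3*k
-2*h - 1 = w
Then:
No Solution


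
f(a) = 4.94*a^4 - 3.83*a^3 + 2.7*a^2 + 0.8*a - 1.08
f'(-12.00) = -35863.84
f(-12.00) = 109432.20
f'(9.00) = 13523.75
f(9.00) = 29844.09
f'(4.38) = 1464.41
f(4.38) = 1550.52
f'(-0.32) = -2.75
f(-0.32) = -0.88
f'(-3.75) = -1223.06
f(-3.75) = 1212.77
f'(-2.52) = -401.99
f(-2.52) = 274.56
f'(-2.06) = -231.82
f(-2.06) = 131.17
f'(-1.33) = -73.19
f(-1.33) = 27.10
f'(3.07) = 480.83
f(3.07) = 354.82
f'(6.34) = 4608.83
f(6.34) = 7117.97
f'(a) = 19.76*a^3 - 11.49*a^2 + 5.4*a + 0.8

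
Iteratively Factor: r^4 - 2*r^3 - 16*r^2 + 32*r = (r)*(r^3 - 2*r^2 - 16*r + 32) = r*(r + 4)*(r^2 - 6*r + 8) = r*(r - 2)*(r + 4)*(r - 4)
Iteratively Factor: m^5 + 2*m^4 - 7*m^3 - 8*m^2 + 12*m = (m - 2)*(m^4 + 4*m^3 + m^2 - 6*m) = m*(m - 2)*(m^3 + 4*m^2 + m - 6) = m*(m - 2)*(m + 3)*(m^2 + m - 2) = m*(m - 2)*(m - 1)*(m + 3)*(m + 2)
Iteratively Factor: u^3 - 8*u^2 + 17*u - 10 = (u - 2)*(u^2 - 6*u + 5) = (u - 2)*(u - 1)*(u - 5)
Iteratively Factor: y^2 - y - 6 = (y - 3)*(y + 2)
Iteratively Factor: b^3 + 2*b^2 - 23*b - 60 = (b - 5)*(b^2 + 7*b + 12) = (b - 5)*(b + 4)*(b + 3)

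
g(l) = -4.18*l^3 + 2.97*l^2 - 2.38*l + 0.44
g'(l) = -12.54*l^2 + 5.94*l - 2.38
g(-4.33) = 405.77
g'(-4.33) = -263.21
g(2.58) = -57.72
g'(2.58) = -70.53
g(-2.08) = 55.86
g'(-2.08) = -68.99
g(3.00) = -92.83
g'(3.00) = -97.42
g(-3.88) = 298.54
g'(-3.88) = -214.21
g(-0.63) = 4.16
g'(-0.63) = -11.10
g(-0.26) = 1.33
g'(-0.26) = -4.77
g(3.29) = -124.10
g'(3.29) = -118.57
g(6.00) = -809.80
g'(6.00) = -418.18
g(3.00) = -92.83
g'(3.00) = -97.42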